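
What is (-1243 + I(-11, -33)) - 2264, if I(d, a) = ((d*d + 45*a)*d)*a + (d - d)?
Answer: -498639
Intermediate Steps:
I(d, a) = a*d*(d**2 + 45*a) (I(d, a) = ((d**2 + 45*a)*d)*a + 0 = (d*(d**2 + 45*a))*a + 0 = a*d*(d**2 + 45*a) + 0 = a*d*(d**2 + 45*a))
(-1243 + I(-11, -33)) - 2264 = (-1243 - 33*(-11)*((-11)**2 + 45*(-33))) - 2264 = (-1243 - 33*(-11)*(121 - 1485)) - 2264 = (-1243 - 33*(-11)*(-1364)) - 2264 = (-1243 - 495132) - 2264 = -496375 - 2264 = -498639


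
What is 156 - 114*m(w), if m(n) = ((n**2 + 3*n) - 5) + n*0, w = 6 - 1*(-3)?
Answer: -11586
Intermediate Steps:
w = 9 (w = 6 + 3 = 9)
m(n) = -5 + n**2 + 3*n (m(n) = (-5 + n**2 + 3*n) + 0 = -5 + n**2 + 3*n)
156 - 114*m(w) = 156 - 114*(-5 + 9**2 + 3*9) = 156 - 114*(-5 + 81 + 27) = 156 - 114*103 = 156 - 11742 = -11586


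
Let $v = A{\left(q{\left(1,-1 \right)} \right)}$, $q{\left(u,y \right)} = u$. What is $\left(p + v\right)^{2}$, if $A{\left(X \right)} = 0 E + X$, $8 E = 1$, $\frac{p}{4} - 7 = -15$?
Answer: $961$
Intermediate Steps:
$p = -32$ ($p = 28 + 4 \left(-15\right) = 28 - 60 = -32$)
$E = \frac{1}{8}$ ($E = \frac{1}{8} \cdot 1 = \frac{1}{8} \approx 0.125$)
$A{\left(X \right)} = X$ ($A{\left(X \right)} = 0 \cdot \frac{1}{8} + X = 0 + X = X$)
$v = 1$
$\left(p + v\right)^{2} = \left(-32 + 1\right)^{2} = \left(-31\right)^{2} = 961$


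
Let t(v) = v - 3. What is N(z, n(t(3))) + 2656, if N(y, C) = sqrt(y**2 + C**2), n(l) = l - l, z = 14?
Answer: 2670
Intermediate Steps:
t(v) = -3 + v
n(l) = 0
N(y, C) = sqrt(C**2 + y**2)
N(z, n(t(3))) + 2656 = sqrt(0**2 + 14**2) + 2656 = sqrt(0 + 196) + 2656 = sqrt(196) + 2656 = 14 + 2656 = 2670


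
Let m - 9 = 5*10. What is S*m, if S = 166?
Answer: 9794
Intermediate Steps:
m = 59 (m = 9 + 5*10 = 9 + 50 = 59)
S*m = 166*59 = 9794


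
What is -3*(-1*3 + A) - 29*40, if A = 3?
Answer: -1160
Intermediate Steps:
-3*(-1*3 + A) - 29*40 = -3*(-1*3 + 3) - 29*40 = -3*(-3 + 3) - 1160 = -3*0 - 1160 = 0 - 1160 = -1160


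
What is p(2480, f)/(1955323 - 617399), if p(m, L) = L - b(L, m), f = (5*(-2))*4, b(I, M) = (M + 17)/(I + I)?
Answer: -703/107033920 ≈ -6.5680e-6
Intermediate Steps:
b(I, M) = (17 + M)/(2*I) (b(I, M) = (17 + M)/((2*I)) = (17 + M)*(1/(2*I)) = (17 + M)/(2*I))
f = -40 (f = -10*4 = -40)
p(m, L) = L - (17 + m)/(2*L)
p(2480, f)/(1955323 - 617399) = ((1/2)*(-17 - 1*2480 + 2*(-40)**2)/(-40))/(1955323 - 617399) = ((1/2)*(-1/40)*(-17 - 2480 + 2*1600))/1337924 = ((1/2)*(-1/40)*(-17 - 2480 + 3200))*(1/1337924) = ((1/2)*(-1/40)*703)*(1/1337924) = -703/80*1/1337924 = -703/107033920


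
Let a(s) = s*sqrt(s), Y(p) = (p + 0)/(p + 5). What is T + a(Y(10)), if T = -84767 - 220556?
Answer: -305323 + 2*sqrt(6)/9 ≈ -3.0532e+5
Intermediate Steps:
Y(p) = p/(5 + p)
a(s) = s**(3/2)
T = -305323
T + a(Y(10)) = -305323 + (10/(5 + 10))**(3/2) = -305323 + (10/15)**(3/2) = -305323 + (10*(1/15))**(3/2) = -305323 + (2/3)**(3/2) = -305323 + 2*sqrt(6)/9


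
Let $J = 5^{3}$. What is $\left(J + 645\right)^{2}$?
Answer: $592900$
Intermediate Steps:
$J = 125$
$\left(J + 645\right)^{2} = \left(125 + 645\right)^{2} = 770^{2} = 592900$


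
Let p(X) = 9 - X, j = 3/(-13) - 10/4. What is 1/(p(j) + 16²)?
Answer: 26/6961 ≈ 0.0037351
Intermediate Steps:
j = -71/26 (j = 3*(-1/13) - 10*¼ = -3/13 - 5/2 = -71/26 ≈ -2.7308)
1/(p(j) + 16²) = 1/((9 - 1*(-71/26)) + 16²) = 1/((9 + 71/26) + 256) = 1/(305/26 + 256) = 1/(6961/26) = 26/6961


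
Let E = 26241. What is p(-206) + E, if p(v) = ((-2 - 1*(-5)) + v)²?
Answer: 67450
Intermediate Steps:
p(v) = (3 + v)² (p(v) = ((-2 + 5) + v)² = (3 + v)²)
p(-206) + E = (3 - 206)² + 26241 = (-203)² + 26241 = 41209 + 26241 = 67450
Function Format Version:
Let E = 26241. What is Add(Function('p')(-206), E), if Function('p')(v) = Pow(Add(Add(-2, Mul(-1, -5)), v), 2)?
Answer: 67450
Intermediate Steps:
Function('p')(v) = Pow(Add(3, v), 2) (Function('p')(v) = Pow(Add(Add(-2, 5), v), 2) = Pow(Add(3, v), 2))
Add(Function('p')(-206), E) = Add(Pow(Add(3, -206), 2), 26241) = Add(Pow(-203, 2), 26241) = Add(41209, 26241) = 67450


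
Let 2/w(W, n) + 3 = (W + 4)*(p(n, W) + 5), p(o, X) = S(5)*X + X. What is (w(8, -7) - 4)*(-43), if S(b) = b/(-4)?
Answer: 5590/33 ≈ 169.39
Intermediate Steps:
S(b) = -b/4 (S(b) = b*(-¼) = -b/4)
p(o, X) = -X/4 (p(o, X) = (-¼*5)*X + X = -5*X/4 + X = -X/4)
w(W, n) = 2/(-3 + (4 + W)*(5 - W/4)) (w(W, n) = 2/(-3 + (W + 4)*(-W/4 + 5)) = 2/(-3 + (4 + W)*(5 - W/4)))
(w(8, -7) - 4)*(-43) = (8/(68 - 1*8² + 16*8) - 4)*(-43) = (8/(68 - 1*64 + 128) - 4)*(-43) = (8/(68 - 64 + 128) - 4)*(-43) = (8/132 - 4)*(-43) = (8*(1/132) - 4)*(-43) = (2/33 - 4)*(-43) = -130/33*(-43) = 5590/33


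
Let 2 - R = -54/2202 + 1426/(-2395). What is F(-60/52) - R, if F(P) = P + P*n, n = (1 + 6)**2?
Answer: -689160501/11426545 ≈ -60.312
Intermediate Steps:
n = 49 (n = 7**2 = 49)
F(P) = 50*P (F(P) = P + P*49 = P + 49*P = 50*P)
R = 2302827/878965 (R = 2 - (-54/2202 + 1426/(-2395)) = 2 - (-54*1/2202 + 1426*(-1/2395)) = 2 - (-9/367 - 1426/2395) = 2 - 1*(-544897/878965) = 2 + 544897/878965 = 2302827/878965 ≈ 2.6199)
F(-60/52) - R = 50*(-60/52) - 1*2302827/878965 = 50*(-60*1/52) - 2302827/878965 = 50*(-15/13) - 2302827/878965 = -750/13 - 2302827/878965 = -689160501/11426545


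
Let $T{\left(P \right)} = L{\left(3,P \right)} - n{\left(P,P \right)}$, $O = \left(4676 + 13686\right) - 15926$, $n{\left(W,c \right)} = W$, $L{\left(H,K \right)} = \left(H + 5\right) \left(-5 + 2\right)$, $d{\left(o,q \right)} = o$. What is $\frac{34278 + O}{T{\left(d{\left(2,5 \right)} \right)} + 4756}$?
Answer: $\frac{18357}{2365} \approx 7.7619$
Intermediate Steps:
$L{\left(H,K \right)} = -15 - 3 H$ ($L{\left(H,K \right)} = \left(5 + H\right) \left(-3\right) = -15 - 3 H$)
$O = 2436$ ($O = 18362 - 15926 = 2436$)
$T{\left(P \right)} = -24 - P$ ($T{\left(P \right)} = \left(-15 - 9\right) - P = -24 - P$)
$\frac{34278 + O}{T{\left(d{\left(2,5 \right)} \right)} + 4756} = \frac{34278 + 2436}{\left(-24 - 2\right) + 4756} = \frac{36714}{\left(-24 - 2\right) + 4756} = \frac{36714}{-26 + 4756} = \frac{36714}{4730} = 36714 \cdot \frac{1}{4730} = \frac{18357}{2365}$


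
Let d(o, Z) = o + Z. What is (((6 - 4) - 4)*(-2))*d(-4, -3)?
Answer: -28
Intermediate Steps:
d(o, Z) = Z + o
(((6 - 4) - 4)*(-2))*d(-4, -3) = (((6 - 4) - 4)*(-2))*(-3 - 4) = ((2 - 4)*(-2))*(-7) = -2*(-2)*(-7) = 4*(-7) = -28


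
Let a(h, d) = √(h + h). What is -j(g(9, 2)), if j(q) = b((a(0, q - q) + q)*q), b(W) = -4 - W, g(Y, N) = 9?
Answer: 85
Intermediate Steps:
a(h, d) = √2*√h (a(h, d) = √(2*h) = √2*√h)
j(q) = -4 - q² (j(q) = -4 - (√2*√0 + q)*q = -4 - (√2*0 + q)*q = -4 - (0 + q)*q = -4 - q*q = -4 - q²)
-j(g(9, 2)) = -(-4 - 1*9²) = -(-4 - 1*81) = -(-4 - 81) = -1*(-85) = 85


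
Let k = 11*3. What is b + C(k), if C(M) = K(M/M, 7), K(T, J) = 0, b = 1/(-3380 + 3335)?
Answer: -1/45 ≈ -0.022222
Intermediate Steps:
b = -1/45 (b = 1/(-45) = -1/45 ≈ -0.022222)
k = 33
C(M) = 0
b + C(k) = -1/45 + 0 = -1/45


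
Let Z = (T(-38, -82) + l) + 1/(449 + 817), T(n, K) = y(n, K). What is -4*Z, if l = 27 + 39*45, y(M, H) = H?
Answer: -4304402/633 ≈ -6800.0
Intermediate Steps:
T(n, K) = K
l = 1782 (l = 27 + 1755 = 1782)
Z = 2152201/1266 (Z = (-82 + 1782) + 1/(449 + 817) = 1700 + 1/1266 = 2152201/1266 ≈ 1700.0)
-4*Z = -4*2152201/1266 = -4304402/633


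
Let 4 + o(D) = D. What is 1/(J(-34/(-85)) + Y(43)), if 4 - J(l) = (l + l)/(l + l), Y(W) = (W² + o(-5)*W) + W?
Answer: 1/1508 ≈ 0.00066313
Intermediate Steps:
o(D) = -4 + D
Y(W) = W² - 8*W (Y(W) = (W² + (-4 - 5)*W) + W = (W² - 9*W) + W = W² - 8*W)
J(l) = 3 (J(l) = 4 - (l + l)/(l + l) = 4 - 2*l/(2*l) = 4 - 2*l*1/(2*l) = 4 - 1*1 = 4 - 1 = 3)
1/(J(-34/(-85)) + Y(43)) = 1/(3 + 43*(-8 + 43)) = 1/(3 + 43*35) = 1/(3 + 1505) = 1/1508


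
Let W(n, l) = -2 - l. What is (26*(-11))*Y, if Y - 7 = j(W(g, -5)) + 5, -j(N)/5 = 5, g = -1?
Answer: 3718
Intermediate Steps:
j(N) = -25 (j(N) = -5*5 = -25)
Y = -13 (Y = 7 + (-25 + 5) = 7 - 20 = -13)
(26*(-11))*Y = (26*(-11))*(-13) = -286*(-13) = 3718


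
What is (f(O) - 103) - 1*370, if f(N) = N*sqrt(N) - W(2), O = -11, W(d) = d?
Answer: -475 - 11*I*sqrt(11) ≈ -475.0 - 36.483*I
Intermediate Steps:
f(N) = -2 + N**(3/2) (f(N) = N*sqrt(N) - 1*2 = N**(3/2) - 2 = -2 + N**(3/2))
(f(O) - 103) - 1*370 = ((-2 + (-11)**(3/2)) - 103) - 1*370 = ((-2 - 11*I*sqrt(11)) - 103) - 370 = (-105 - 11*I*sqrt(11)) - 370 = -475 - 11*I*sqrt(11)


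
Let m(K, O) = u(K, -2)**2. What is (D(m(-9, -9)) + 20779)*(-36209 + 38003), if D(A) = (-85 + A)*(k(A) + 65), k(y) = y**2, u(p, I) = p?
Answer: -10270650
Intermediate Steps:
m(K, O) = K**2
D(A) = (-85 + A)*(65 + A**2) (D(A) = (-85 + A)*(A**2 + 65) = (-85 + A)*(65 + A**2))
(D(m(-9, -9)) + 20779)*(-36209 + 38003) = ((-5525 + ((-9)**2)**3 - 85*((-9)**2)**2 + 65*(-9)**2) + 20779)*(-36209 + 38003) = ((-5525 + 81**3 - 85*81**2 + 65*81) + 20779)*1794 = ((-5525 + 531441 - 85*6561 + 5265) + 20779)*1794 = ((-5525 + 531441 - 557685 + 5265) + 20779)*1794 = (-26504 + 20779)*1794 = -5725*1794 = -10270650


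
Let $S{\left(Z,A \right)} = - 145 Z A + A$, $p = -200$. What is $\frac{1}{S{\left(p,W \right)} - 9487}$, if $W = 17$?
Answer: $\frac{1}{483530} \approx 2.0681 \cdot 10^{-6}$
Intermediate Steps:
$S{\left(Z,A \right)} = A - 145 A Z$ ($S{\left(Z,A \right)} = - 145 A Z + A = A - 145 A Z$)
$\frac{1}{S{\left(p,W \right)} - 9487} = \frac{1}{17 \left(1 - -29000\right) - 9487} = \frac{1}{17 \left(1 + 29000\right) - 9487} = \frac{1}{17 \cdot 29001 - 9487} = \frac{1}{493017 - 9487} = \frac{1}{483530}$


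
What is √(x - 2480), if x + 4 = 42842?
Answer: √40358 ≈ 200.89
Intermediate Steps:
x = 42838 (x = -4 + 42842 = 42838)
√(x - 2480) = √(42838 - 2480) = √40358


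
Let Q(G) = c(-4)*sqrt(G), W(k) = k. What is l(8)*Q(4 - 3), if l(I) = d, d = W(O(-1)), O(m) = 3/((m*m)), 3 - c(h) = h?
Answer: 21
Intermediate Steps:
c(h) = 3 - h
O(m) = 3/m**2 (O(m) = 3/(m**2) = 3/m**2)
d = 3 (d = 3/(-1)**2 = 3*1 = 3)
l(I) = 3
Q(G) = 7*sqrt(G) (Q(G) = (3 - 1*(-4))*sqrt(G) = (3 + 4)*sqrt(G) = 7*sqrt(G))
l(8)*Q(4 - 3) = 3*(7*sqrt(4 - 3)) = 3*(7*sqrt(1)) = 3*(7*1) = 3*7 = 21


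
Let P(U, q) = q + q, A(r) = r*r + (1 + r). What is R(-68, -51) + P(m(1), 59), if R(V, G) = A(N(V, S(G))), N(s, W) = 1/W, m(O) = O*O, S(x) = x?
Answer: 309469/2601 ≈ 118.98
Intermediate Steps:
m(O) = O²
A(r) = 1 + r + r² (A(r) = r² + (1 + r) = 1 + r + r²)
R(V, G) = 1 + 1/G + G⁻² (R(V, G) = 1 + 1/G + (1/G)² = 1 + 1/G + G⁻²)
P(U, q) = 2*q
R(-68, -51) + P(m(1), 59) = (1 - 51 + (-51)²)/(-51)² + 2*59 = (1 - 51 + 2601)/2601 + 118 = (1/2601)*2551 + 118 = 2551/2601 + 118 = 309469/2601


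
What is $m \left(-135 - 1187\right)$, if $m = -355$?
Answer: $469310$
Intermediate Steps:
$m \left(-135 - 1187\right) = - 355 \left(-135 - 1187\right) = \left(-355\right) \left(-1322\right) = 469310$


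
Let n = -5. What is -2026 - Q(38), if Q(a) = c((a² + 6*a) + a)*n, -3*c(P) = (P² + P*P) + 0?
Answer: -9749026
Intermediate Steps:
c(P) = -2*P²/3 (c(P) = -((P² + P*P) + 0)/3 = -((P² + P²) + 0)/3 = -(2*P² + 0)/3 = -2*P²/3)
Q(a) = 10*(a² + 7*a)²/3 (Q(a) = -2*((a² + 6*a) + a)²/3*(-5) = -2*(a² + 7*a)²/3*(-5) = 10*(a² + 7*a)²/3)
-2026 - Q(38) = -2026 - 10*38²*(7 + 38)²/3 = -2026 - 10*1444*45²/3 = -2026 - 10*1444*2025/3 = -2026 - 1*9747000 = -2026 - 9747000 = -9749026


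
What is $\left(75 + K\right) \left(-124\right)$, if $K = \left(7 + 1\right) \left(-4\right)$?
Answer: $-5332$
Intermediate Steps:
$K = -32$ ($K = 8 \left(-4\right) = -32$)
$\left(75 + K\right) \left(-124\right) = \left(75 - 32\right) \left(-124\right) = 43 \left(-124\right) = -5332$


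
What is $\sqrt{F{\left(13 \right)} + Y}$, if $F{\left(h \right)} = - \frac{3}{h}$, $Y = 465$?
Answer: $\frac{\sqrt{78546}}{13} \approx 21.559$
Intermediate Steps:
$\sqrt{F{\left(13 \right)} + Y} = \sqrt{- \frac{3}{13} + 465} = \sqrt{\frac{6042}{13}} = \frac{\sqrt{78546}}{13}$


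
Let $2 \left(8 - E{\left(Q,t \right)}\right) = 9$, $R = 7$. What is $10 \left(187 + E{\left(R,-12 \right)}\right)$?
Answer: $1905$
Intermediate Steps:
$E{\left(Q,t \right)} = \frac{7}{2}$ ($E{\left(Q,t \right)} = 8 - \frac{9}{2} = \frac{7}{2}$)
$10 \left(187 + E{\left(R,-12 \right)}\right) = 10 \left(187 + \frac{7}{2}\right) = 10 \cdot \frac{381}{2} = 1905$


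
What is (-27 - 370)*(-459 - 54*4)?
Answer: 267975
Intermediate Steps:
(-27 - 370)*(-459 - 54*4) = -397*(-459 - 216) = -397*(-675) = 267975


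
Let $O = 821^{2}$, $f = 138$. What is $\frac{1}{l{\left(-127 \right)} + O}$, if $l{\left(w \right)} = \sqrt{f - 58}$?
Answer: $\frac{674041}{454331269601} - \frac{4 \sqrt{5}}{454331269601} \approx 1.4836 \cdot 10^{-6}$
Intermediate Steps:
$l{\left(w \right)} = 4 \sqrt{5}$ ($l{\left(w \right)} = \sqrt{138 - 58} = \sqrt{80} = 4 \sqrt{5}$)
$O = 674041$
$\frac{1}{l{\left(-127 \right)} + O} = \frac{1}{4 \sqrt{5} + 674041} = \frac{1}{674041 + 4 \sqrt{5}}$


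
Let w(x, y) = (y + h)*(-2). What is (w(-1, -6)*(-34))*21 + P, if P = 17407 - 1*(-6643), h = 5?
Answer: 22622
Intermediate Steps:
w(x, y) = -10 - 2*y (w(x, y) = (y + 5)*(-2) = (5 + y)*(-2) = -10 - 2*y)
P = 24050 (P = 17407 + 6643 = 24050)
(w(-1, -6)*(-34))*21 + P = ((-10 - 2*(-6))*(-34))*21 + 24050 = ((-10 + 12)*(-34))*21 + 24050 = (2*(-34))*21 + 24050 = -68*21 + 24050 = -1428 + 24050 = 22622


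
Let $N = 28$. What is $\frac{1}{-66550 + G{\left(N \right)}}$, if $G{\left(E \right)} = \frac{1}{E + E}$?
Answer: $- \frac{56}{3726799} \approx -1.5026 \cdot 10^{-5}$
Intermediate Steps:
$G{\left(E \right)} = \frac{1}{2 E}$
$\frac{1}{-66550 + G{\left(N \right)}} = \frac{1}{-66550 + \frac{1}{2 \cdot 28}} = \frac{1}{-66550 + \frac{1}{2} \cdot \frac{1}{28}} = \frac{1}{-66550 + \frac{1}{56}} = \frac{1}{- \frac{3726799}{56}} = - \frac{56}{3726799}$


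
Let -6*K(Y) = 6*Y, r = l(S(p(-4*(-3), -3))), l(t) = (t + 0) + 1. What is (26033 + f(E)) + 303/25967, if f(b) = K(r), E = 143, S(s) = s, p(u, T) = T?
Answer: 676051148/25967 ≈ 26035.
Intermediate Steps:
l(t) = 1 + t (l(t) = t + 1 = 1 + t)
r = -2 (r = 1 - 3 = -2)
K(Y) = -Y
f(b) = 2 (f(b) = -1*(-2) = 2)
(26033 + f(E)) + 303/25967 = (26033 + 2) + 303/25967 = 26035 + 303*(1/25967) = 26035 + 303/25967 = 676051148/25967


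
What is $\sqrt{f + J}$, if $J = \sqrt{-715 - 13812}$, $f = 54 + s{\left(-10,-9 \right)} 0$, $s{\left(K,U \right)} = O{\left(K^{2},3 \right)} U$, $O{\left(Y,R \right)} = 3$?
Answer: $\sqrt{54 + i \sqrt{14527}} \approx 9.6455 + 6.2479 i$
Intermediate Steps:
$s{\left(K,U \right)} = 3 U$
$f = 54$ ($f = 54 + 3 \left(-9\right) 0 = 54 - 0 = 54 + 0 = 54$)
$J = i \sqrt{14527}$ ($J = \sqrt{-14527} = i \sqrt{14527} \approx 120.53 i$)
$\sqrt{f + J} = \sqrt{54 + i \sqrt{14527}}$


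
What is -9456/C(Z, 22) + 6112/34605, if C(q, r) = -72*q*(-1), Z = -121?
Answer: 5284342/4187205 ≈ 1.2620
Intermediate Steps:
C(q, r) = 72*q
-9456/C(Z, 22) + 6112/34605 = -9456/(72*(-121)) + 6112/34605 = -9456/(-8712) + 6112*(1/34605) = -9456*(-1/8712) + 6112/34605 = 394/363 + 6112/34605 = 5284342/4187205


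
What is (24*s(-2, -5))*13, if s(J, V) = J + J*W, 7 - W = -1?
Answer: -5616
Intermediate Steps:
W = 8 (W = 7 - 1*(-1) = 7 + 1 = 8)
s(J, V) = 9*J (s(J, V) = J + J*8 = J + 8*J = 9*J)
(24*s(-2, -5))*13 = (24*(9*(-2)))*13 = (24*(-18))*13 = -432*13 = -5616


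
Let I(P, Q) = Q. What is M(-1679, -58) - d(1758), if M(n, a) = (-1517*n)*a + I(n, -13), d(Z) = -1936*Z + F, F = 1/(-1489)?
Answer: -214899953290/1489 ≈ -1.4433e+8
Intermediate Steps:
F = -1/1489 ≈ -0.00067159
d(Z) = -1/1489 - 1936*Z (d(Z) = -1936*Z - 1/1489 = -1/1489 - 1936*Z)
M(n, a) = -13 - 1517*a*n (M(n, a) = (-1517*n)*a - 13 = -1517*a*n - 13 = -13 - 1517*a*n)
M(-1679, -58) - d(1758) = (-13 - 1517*(-58)*(-1679)) - (-1/1489 - 1936*1758) = (-13 - 147728494) - (-1/1489 - 3403488) = -147728507 - 1*(-5067793633/1489) = -147728507 + 5067793633/1489 = -214899953290/1489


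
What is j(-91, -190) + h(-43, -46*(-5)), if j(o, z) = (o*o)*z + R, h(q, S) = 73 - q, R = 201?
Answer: -1573073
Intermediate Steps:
j(o, z) = 201 + z*o**2 (j(o, z) = (o*o)*z + 201 = o**2*z + 201 = z*o**2 + 201 = 201 + z*o**2)
j(-91, -190) + h(-43, -46*(-5)) = (201 - 190*(-91)**2) + (73 - 1*(-43)) = (201 - 190*8281) + (73 + 43) = (201 - 1573390) + 116 = -1573189 + 116 = -1573073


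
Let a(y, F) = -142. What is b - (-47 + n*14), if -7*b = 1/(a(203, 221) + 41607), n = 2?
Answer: 5514844/290255 ≈ 19.000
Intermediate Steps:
b = -1/290255 (b = -1/(7*(-142 + 41607)) = -⅐/41465 = -⅐*1/41465 = -1/290255 ≈ -3.4452e-6)
b - (-47 + n*14) = -1/290255 - (-47 + 2*14) = -1/290255 - (-47 + 28) = -1/290255 - 1*(-19) = -1/290255 + 19 = 5514844/290255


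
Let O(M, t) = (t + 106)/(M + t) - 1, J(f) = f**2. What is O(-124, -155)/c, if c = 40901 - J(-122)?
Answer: -230/7258743 ≈ -3.1686e-5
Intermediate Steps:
O(M, t) = -1 + (106 + t)/(M + t) (O(M, t) = (106 + t)/(M + t) - 1 = -1 + (106 + t)/(M + t))
c = 26017 (c = 40901 - 1*(-122)**2 = 40901 - 1*14884 = 40901 - 14884 = 26017)
O(-124, -155)/c = ((106 - 1*(-124))/(-124 - 155))/26017 = ((106 + 124)/(-279))*(1/26017) = -1/279*230*(1/26017) = -230/279*1/26017 = -230/7258743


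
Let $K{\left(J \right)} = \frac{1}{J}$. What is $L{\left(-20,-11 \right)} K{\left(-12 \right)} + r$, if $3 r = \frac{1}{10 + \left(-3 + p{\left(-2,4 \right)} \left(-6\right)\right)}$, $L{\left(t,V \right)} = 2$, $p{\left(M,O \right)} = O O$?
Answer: $- \frac{91}{534} \approx -0.17041$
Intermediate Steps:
$p{\left(M,O \right)} = O^{2}$
$r = - \frac{1}{267}$ ($r = \frac{1}{3 \left(10 + \left(-3 + 4^{2} \left(-6\right)\right)\right)} = \frac{1}{3 \left(10 + \left(-3 + 16 \left(-6\right)\right)\right)} = \frac{1}{3 \left(10 - 99\right)} = \frac{1}{3 \left(-89\right)} = \frac{1}{3} \left(- \frac{1}{89}\right) = - \frac{1}{267} \approx -0.0037453$)
$L{\left(-20,-11 \right)} K{\left(-12 \right)} + r = \frac{2}{-12} - \frac{1}{267} = 2 \left(- \frac{1}{12}\right) - \frac{1}{267} = - \frac{1}{6} - \frac{1}{267} = - \frac{91}{534}$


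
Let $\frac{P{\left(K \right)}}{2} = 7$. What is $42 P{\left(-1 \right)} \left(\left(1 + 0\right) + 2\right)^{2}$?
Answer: $5292$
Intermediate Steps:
$P{\left(K \right)} = 14$ ($P{\left(K \right)} = 2 \cdot 7 = 14$)
$42 P{\left(-1 \right)} \left(\left(1 + 0\right) + 2\right)^{2} = 42 \cdot 14 \left(\left(1 + 0\right) + 2\right)^{2} = 588 \left(1 + 2\right)^{2} = 588 \cdot 3^{2} = 588 \cdot 9 = 5292$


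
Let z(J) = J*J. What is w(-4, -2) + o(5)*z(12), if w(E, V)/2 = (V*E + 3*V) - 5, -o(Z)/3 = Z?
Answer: -2166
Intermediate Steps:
z(J) = J**2
o(Z) = -3*Z
w(E, V) = -10 + 6*V + 2*E*V (w(E, V) = 2*((V*E + 3*V) - 5) = 2*((E*V + 3*V) - 5) = 2*((3*V + E*V) - 5) = 2*(-5 + 3*V + E*V) = -10 + 6*V + 2*E*V)
w(-4, -2) + o(5)*z(12) = (-10 + 6*(-2) + 2*(-4)*(-2)) - 3*5*12**2 = (-10 - 12 + 16) - 15*144 = -6 - 2160 = -2166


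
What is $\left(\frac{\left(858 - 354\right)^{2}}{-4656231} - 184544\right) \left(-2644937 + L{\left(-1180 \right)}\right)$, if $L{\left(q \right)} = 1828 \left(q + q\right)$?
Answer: $\frac{221471939698549280}{172453} \approx 1.2842 \cdot 10^{12}$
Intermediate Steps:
$L{\left(q \right)} = 3656 q$ ($L{\left(q \right)} = 1828 \cdot 2 q = 3656 q$)
$\left(\frac{\left(858 - 354\right)^{2}}{-4656231} - 184544\right) \left(-2644937 + L{\left(-1180 \right)}\right) = \left(\frac{\left(858 - 354\right)^{2}}{-4656231} - 184544\right) \left(-2644937 + 3656 \left(-1180\right)\right) = \left(504^{2} \left(- \frac{1}{4656231}\right) - 184544\right) \left(-2644937 - 4314080\right) = \left(254016 \left(- \frac{1}{4656231}\right) - 184544\right) \left(-6959017\right) = \left(- \frac{9408}{172453} - 184544\right) \left(-6959017\right) = \left(- \frac{31825175840}{172453}\right) \left(-6959017\right) = \frac{221471939698549280}{172453}$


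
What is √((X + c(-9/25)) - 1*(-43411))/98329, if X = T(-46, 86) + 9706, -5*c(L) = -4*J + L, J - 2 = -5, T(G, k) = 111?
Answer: √33266045/2458225 ≈ 0.0023463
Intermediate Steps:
J = -3 (J = 2 - 5 = -3)
c(L) = -12/5 - L/5 (c(L) = -(-4*(-3) + L)/5 = -(12 + L)/5 = -12/5 - L/5)
X = 9817 (X = 111 + 9706 = 9817)
√((X + c(-9/25)) - 1*(-43411))/98329 = √((9817 + (-12/5 - (-9)/(5*25))) - 1*(-43411))/98329 = √((9817 + (-12/5 - (-9)/(5*25))) + 43411)*(1/98329) = √((9817 + (-12/5 - ⅕*(-9/25))) + 43411)*(1/98329) = √((9817 + (-12/5 + 9/125)) + 43411)*(1/98329) = √((9817 - 291/125) + 43411)*(1/98329) = √(1226834/125 + 43411)*(1/98329) = √(6653209/125)*(1/98329) = (√33266045/25)*(1/98329) = √33266045/2458225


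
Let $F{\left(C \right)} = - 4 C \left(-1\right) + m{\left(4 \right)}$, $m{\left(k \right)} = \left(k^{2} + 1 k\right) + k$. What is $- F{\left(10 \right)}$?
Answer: $-64$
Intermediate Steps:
$m{\left(k \right)} = k^{2} + 2 k$ ($m{\left(k \right)} = \left(k^{2} + k\right) + k = \left(k + k^{2}\right) + k = k^{2} + 2 k$)
$F{\left(C \right)} = 24 + 4 C$ ($F{\left(C \right)} = - 4 C \left(-1\right) + 4 \left(2 + 4\right) = 4 C + 4 \cdot 6 = 4 C + 24 = 24 + 4 C$)
$- F{\left(10 \right)} = - (24 + 4 \cdot 10) = - (24 + 40) = \left(-1\right) 64 = -64$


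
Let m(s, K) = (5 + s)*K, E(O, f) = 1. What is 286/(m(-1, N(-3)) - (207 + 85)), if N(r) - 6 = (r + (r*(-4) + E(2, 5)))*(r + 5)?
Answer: -143/94 ≈ -1.5213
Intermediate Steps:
N(r) = 6 + (1 - 3*r)*(5 + r) (N(r) = 6 + (r + (r*(-4) + 1))*(r + 5) = 6 + (r + (-4*r + 1))*(5 + r) = 6 + (r + (1 - 4*r))*(5 + r) = 6 + (1 - 3*r)*(5 + r))
m(s, K) = K*(5 + s)
286/(m(-1, N(-3)) - (207 + 85)) = 286/((11 - 14*(-3) - 3*(-3)²)*(5 - 1) - (207 + 85)) = 286/((11 + 42 - 3*9)*4 - 1*292) = 286/((11 + 42 - 27)*4 - 292) = 286/(26*4 - 292) = 286/(104 - 292) = 286/(-188) = 286*(-1/188) = -143/94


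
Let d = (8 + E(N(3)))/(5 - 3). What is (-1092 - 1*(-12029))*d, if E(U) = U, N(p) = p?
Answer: 120307/2 ≈ 60154.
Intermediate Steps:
d = 11/2 (d = (8 + 3)/(5 - 3) = 11/2 ≈ 5.5000)
(-1092 - 1*(-12029))*d = (-1092 - 1*(-12029))*(11/2) = (-1092 + 12029)*(11/2) = 10937*(11/2) = 120307/2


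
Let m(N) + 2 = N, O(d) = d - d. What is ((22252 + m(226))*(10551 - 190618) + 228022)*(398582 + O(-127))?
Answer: -1613044561740340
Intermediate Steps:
O(d) = 0
m(N) = -2 + N
((22252 + m(226))*(10551 - 190618) + 228022)*(398582 + O(-127)) = ((22252 + (-2 + 226))*(10551 - 190618) + 228022)*(398582 + 0) = ((22252 + 224)*(-180067) + 228022)*398582 = (22476*(-180067) + 228022)*398582 = (-4047185892 + 228022)*398582 = -4046957870*398582 = -1613044561740340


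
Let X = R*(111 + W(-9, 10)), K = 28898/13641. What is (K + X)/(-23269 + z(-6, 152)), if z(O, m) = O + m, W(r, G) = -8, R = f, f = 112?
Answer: -157391474/315420843 ≈ -0.49899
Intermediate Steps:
R = 112
K = 28898/13641 (K = 28898*(1/13641) = 28898/13641 ≈ 2.1185)
X = 11536 (X = 112*(111 - 8) = 112*103 = 11536)
(K + X)/(-23269 + z(-6, 152)) = (28898/13641 + 11536)/(-23269 + (-6 + 152)) = 157391474/(13641*(-23269 + 146)) = (157391474/13641)/(-23123) = (157391474/13641)*(-1/23123) = -157391474/315420843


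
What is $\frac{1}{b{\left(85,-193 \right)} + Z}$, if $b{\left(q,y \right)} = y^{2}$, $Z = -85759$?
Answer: $- \frac{1}{48510} \approx -2.0614 \cdot 10^{-5}$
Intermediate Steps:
$\frac{1}{b{\left(85,-193 \right)} + Z} = \frac{1}{\left(-193\right)^{2} - 85759} = \frac{1}{37249 - 85759} = \frac{1}{-48510} = - \frac{1}{48510}$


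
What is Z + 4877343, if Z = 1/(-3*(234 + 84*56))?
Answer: 72252959201/14814 ≈ 4.8773e+6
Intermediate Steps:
Z = -1/14814 (Z = 1/(-3*(234 + 4704)) = 1/(-3*4938) = 1/(-14814) = -1/14814 ≈ -6.7504e-5)
Z + 4877343 = -1/14814 + 4877343 = 72252959201/14814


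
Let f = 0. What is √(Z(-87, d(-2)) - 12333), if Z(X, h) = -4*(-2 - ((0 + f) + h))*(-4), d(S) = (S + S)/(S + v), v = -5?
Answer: I*√606333/7 ≈ 111.24*I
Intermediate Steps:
d(S) = 2*S/(-5 + S) (d(S) = (S + S)/(S - 5) = (2*S)/(-5 + S) = 2*S/(-5 + S))
Z(X, h) = -32 - 16*h (Z(X, h) = -4*(-2 - ((0 + 0) + h))*(-4) = -4*(-2 - (0 + h))*(-4) = -4*(-2 - h)*(-4) = (8 + 4*h)*(-4) = -32 - 16*h)
√(Z(-87, d(-2)) - 12333) = √((-32 - 32*(-2)/(-5 - 2)) - 12333) = √((-32 - 32*(-2)/(-7)) - 12333) = √((-32 - 32*(-2)*(-1)/7) - 12333) = √((-32 - 16*4/7) - 12333) = √((-32 - 64/7) - 12333) = √(-288/7 - 12333) = √(-86619/7) = I*√606333/7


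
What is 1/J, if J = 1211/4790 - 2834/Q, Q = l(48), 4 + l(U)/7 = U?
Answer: -184415/1650234 ≈ -0.11175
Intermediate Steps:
l(U) = -28 + 7*U
Q = 308 (Q = -28 + 7*48 = -28 + 336 = 308)
J = -1650234/184415 (J = 1211/4790 - 2834/308 = 1211*(1/4790) - 2834*1/308 = 1211/4790 - 1417/154 = -1650234/184415 ≈ -8.9485)
1/J = 1/(-1650234/184415) = -184415/1650234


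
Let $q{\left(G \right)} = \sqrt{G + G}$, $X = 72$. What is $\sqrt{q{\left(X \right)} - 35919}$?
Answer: $i \sqrt{35907} \approx 189.49 i$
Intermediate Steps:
$q{\left(G \right)} = \sqrt{2} \sqrt{G}$ ($q{\left(G \right)} = \sqrt{2 G} = \sqrt{2} \sqrt{G}$)
$\sqrt{q{\left(X \right)} - 35919} = \sqrt{\sqrt{2} \sqrt{72} - 35919} = \sqrt{\sqrt{2} \cdot 6 \sqrt{2} - 35919} = \sqrt{12 - 35919} = \sqrt{-35907} = i \sqrt{35907}$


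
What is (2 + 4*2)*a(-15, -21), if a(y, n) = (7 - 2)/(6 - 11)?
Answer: -10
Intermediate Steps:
a(y, n) = -1 (a(y, n) = 5/(-5) = 5*(-1/5) = -1)
(2 + 4*2)*a(-15, -21) = (2 + 4*2)*(-1) = (2 + 8)*(-1) = 10*(-1) = -10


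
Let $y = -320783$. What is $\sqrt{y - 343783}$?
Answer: $i \sqrt{664566} \approx 815.21 i$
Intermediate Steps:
$\sqrt{y - 343783} = \sqrt{-320783 - 343783} = \sqrt{-664566} = i \sqrt{664566}$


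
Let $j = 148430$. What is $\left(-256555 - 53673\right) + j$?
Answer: $-161798$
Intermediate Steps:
$\left(-256555 - 53673\right) + j = \left(-256555 - 53673\right) + 148430 = -310228 + 148430 = -161798$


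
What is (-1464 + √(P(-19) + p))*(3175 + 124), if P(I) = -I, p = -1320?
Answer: -4829736 + 3299*I*√1301 ≈ -4.8297e+6 + 1.1899e+5*I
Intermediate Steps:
(-1464 + √(P(-19) + p))*(3175 + 124) = (-1464 + √(-1*(-19) - 1320))*(3175 + 124) = (-1464 + √(19 - 1320))*3299 = (-1464 + √(-1301))*3299 = (-1464 + I*√1301)*3299 = -4829736 + 3299*I*√1301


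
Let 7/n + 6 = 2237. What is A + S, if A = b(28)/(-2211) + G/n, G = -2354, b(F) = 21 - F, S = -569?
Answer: -11620478678/15477 ≈ -7.5082e+5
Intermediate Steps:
n = 7/2231 (n = 7/(-6 + 2237) = 7/2231 ≈ 0.0031376)
A = -11611672265/15477 (A = (21 - 1*28)/(-2211) - 2354/7/2231 = (21 - 28)*(-1/2211) - 2354*2231/7 = -7*(-1/2211) - 5251774/7 = 7/2211 - 5251774/7 = -11611672265/15477 ≈ -7.5025e+5)
A + S = -11611672265/15477 - 569 = -11620478678/15477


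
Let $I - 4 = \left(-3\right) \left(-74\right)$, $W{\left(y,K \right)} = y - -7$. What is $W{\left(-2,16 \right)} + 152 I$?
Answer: $34357$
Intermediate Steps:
$W{\left(y,K \right)} = 7 + y$ ($W{\left(y,K \right)} = y + 7 = 7 + y$)
$I = 226$ ($I = 4 - -222 = 4 + 222 = 226$)
$W{\left(-2,16 \right)} + 152 I = \left(7 - 2\right) + 152 \cdot 226 = 5 + 34352 = 34357$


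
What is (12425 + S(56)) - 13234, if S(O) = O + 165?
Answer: -588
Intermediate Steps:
S(O) = 165 + O
(12425 + S(56)) - 13234 = (12425 + (165 + 56)) - 13234 = (12425 + 221) - 13234 = 12646 - 13234 = -588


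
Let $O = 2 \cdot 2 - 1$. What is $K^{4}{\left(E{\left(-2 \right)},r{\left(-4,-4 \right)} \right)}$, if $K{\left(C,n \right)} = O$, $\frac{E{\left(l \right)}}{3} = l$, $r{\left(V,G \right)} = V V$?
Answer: $81$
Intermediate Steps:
$r{\left(V,G \right)} = V^{2}$
$E{\left(l \right)} = 3 l$
$O = 3$ ($O = 4 - 1 = 3$)
$K{\left(C,n \right)} = 3$
$K^{4}{\left(E{\left(-2 \right)},r{\left(-4,-4 \right)} \right)} = 3^{4} = 81$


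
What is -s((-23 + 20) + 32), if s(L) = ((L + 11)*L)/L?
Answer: -40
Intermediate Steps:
s(L) = 11 + L (s(L) = ((11 + L)*L)/L = (L*(11 + L))/L = 11 + L)
-s((-23 + 20) + 32) = -(11 + ((-23 + 20) + 32)) = -(11 + (-3 + 32)) = -(11 + 29) = -1*40 = -40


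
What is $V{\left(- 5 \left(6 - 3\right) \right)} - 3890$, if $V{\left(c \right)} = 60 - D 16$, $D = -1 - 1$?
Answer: $-3798$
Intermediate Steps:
$D = -2$ ($D = -1 - 1 = -2$)
$V{\left(c \right)} = 92$ ($V{\left(c \right)} = 60 - \left(-2\right) 16 = 60 - -32 = 60 + 32 = 92$)
$V{\left(- 5 \left(6 - 3\right) \right)} - 3890 = 92 - 3890 = -3798$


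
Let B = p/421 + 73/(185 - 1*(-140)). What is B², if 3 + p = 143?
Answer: 5811470289/18721080625 ≈ 0.31042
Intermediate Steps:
p = 140 (p = -3 + 143 = 140)
B = 76233/136825 (B = 140/421 + 73/(185 - 1*(-140)) = 140*(1/421) + 73/(185 + 140) = 140/421 + 73/325 = 76233/136825 ≈ 0.55716)
B² = (76233/136825)² = 5811470289/18721080625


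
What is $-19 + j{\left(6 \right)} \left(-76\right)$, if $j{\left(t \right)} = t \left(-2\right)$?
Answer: $893$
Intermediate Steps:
$j{\left(t \right)} = - 2 t$
$-19 + j{\left(6 \right)} \left(-76\right) = -19 + \left(-2\right) 6 \left(-76\right) = -19 - -912 = -19 + 912 = 893$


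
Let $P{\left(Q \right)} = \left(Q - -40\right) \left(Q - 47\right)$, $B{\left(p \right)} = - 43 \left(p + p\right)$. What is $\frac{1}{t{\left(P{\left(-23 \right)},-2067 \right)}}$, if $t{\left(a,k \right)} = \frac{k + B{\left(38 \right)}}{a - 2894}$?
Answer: $\frac{4084}{5335} \approx 0.76551$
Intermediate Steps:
$B{\left(p \right)} = - 86 p$ ($B{\left(p \right)} = - 43 \cdot 2 p = - 86 p$)
$P{\left(Q \right)} = \left(-47 + Q\right) \left(40 + Q\right)$ ($P{\left(Q \right)} = \left(Q + 40\right) \left(-47 + Q\right) = \left(40 + Q\right) \left(-47 + Q\right) = \left(-47 + Q\right) \left(40 + Q\right)$)
$t{\left(a,k \right)} = \frac{-3268 + k}{-2894 + a}$ ($t{\left(a,k \right)} = \frac{k - 3268}{a - 2894} = \frac{k - 3268}{-2894 + a} = \frac{-3268 + k}{-2894 + a}$)
$\frac{1}{t{\left(P{\left(-23 \right)},-2067 \right)}} = \frac{1}{\frac{1}{-2894 - \left(1719 - 529\right)} \left(-3268 - 2067\right)} = \frac{1}{\frac{1}{-2894 + \left(-1880 + 529 + 161\right)} \left(-5335\right)} = \frac{1}{\frac{1}{-2894 - 1190} \left(-5335\right)} = \frac{1}{\frac{1}{-4084} \left(-5335\right)} = \frac{1}{\left(- \frac{1}{4084}\right) \left(-5335\right)} = \frac{1}{\frac{5335}{4084}} = \frac{4084}{5335}$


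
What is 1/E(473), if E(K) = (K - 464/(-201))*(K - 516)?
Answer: -201/4108091 ≈ -4.8928e-5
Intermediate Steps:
E(K) = (-516 + K)*(464/201 + K) (E(K) = (K - 464*(-1/201))*(-516 + K) = (K + 464/201)*(-516 + K) = (464/201 + K)*(-516 + K) = (-516 + K)*(464/201 + K))
1/E(473) = 1/(-79808/67 + 473**2 - 103252/201*473) = 1/(-79808/67 + 223729 - 48838196/201) = 1/(-4108091/201) = -201/4108091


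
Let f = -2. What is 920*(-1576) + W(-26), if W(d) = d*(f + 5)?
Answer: -1449998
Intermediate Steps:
W(d) = 3*d (W(d) = d*(-2 + 5) = d*3 = 3*d)
920*(-1576) + W(-26) = 920*(-1576) + 3*(-26) = -1449920 - 78 = -1449998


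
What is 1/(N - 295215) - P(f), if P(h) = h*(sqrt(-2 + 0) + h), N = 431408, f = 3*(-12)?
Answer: -176506127/136193 + 36*I*sqrt(2) ≈ -1296.0 + 50.912*I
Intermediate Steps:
f = -36
P(h) = h*(h + I*sqrt(2)) (P(h) = h*(sqrt(-2) + h) = h*(I*sqrt(2) + h) = h*(h + I*sqrt(2)))
1/(N - 295215) - P(f) = 1/(431408 - 295215) - (-36)*(-36 + I*sqrt(2)) = 1/136193 - (1296 - 36*I*sqrt(2)) = 1/136193 + (-1296 + 36*I*sqrt(2)) = -176506127/136193 + 36*I*sqrt(2)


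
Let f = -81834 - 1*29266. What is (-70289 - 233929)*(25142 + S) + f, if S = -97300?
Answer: 21951651344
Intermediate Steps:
f = -111100 (f = -81834 - 29266 = -111100)
(-70289 - 233929)*(25142 + S) + f = (-70289 - 233929)*(25142 - 97300) - 111100 = -304218*(-72158) - 111100 = 21951762444 - 111100 = 21951651344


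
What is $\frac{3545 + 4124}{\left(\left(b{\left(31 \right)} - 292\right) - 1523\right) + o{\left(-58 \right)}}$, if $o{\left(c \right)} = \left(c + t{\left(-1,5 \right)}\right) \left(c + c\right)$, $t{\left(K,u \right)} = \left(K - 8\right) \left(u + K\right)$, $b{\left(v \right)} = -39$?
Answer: $\frac{7669}{9050} \approx 0.8474$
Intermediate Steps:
$t{\left(K,u \right)} = \left(-8 + K\right) \left(K + u\right)$
$o{\left(c \right)} = 2 c \left(-36 + c\right)$ ($o{\left(c \right)} = \left(c - \left(37 - 1\right)\right) \left(c + c\right) = \left(c + \left(1 + 8 - 40 - 5\right)\right) 2 c = \left(c - 36\right) 2 c = \left(-36 + c\right) 2 c = 2 c \left(-36 + c\right)$)
$\frac{3545 + 4124}{\left(\left(b{\left(31 \right)} - 292\right) - 1523\right) + o{\left(-58 \right)}} = \frac{3545 + 4124}{\left(\left(-39 - 292\right) - 1523\right) + 2 \left(-58\right) \left(-36 - 58\right)} = \frac{7669}{\left(-331 - 1523\right) + 2 \left(-58\right) \left(-94\right)} = \frac{7669}{-1854 + 10904} = \frac{7669}{9050}$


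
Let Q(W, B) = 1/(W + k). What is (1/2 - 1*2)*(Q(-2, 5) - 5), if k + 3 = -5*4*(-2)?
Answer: 261/35 ≈ 7.4571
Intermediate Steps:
k = 37 (k = -3 - 5*4*(-2) = -3 - 20*(-2) = -3 + 40 = 37)
Q(W, B) = 1/(37 + W) (Q(W, B) = 1/(W + 37) = 1/(37 + W))
(1/2 - 1*2)*(Q(-2, 5) - 5) = (1/2 - 1*2)*(1/(37 - 2) - 5) = (½ - 2)*(1/35 - 5) = -3*(1/35 - 5)/2 = -3/2*(-174/35) = 261/35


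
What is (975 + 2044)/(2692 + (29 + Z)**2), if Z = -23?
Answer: 3019/2728 ≈ 1.1067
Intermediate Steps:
(975 + 2044)/(2692 + (29 + Z)**2) = (975 + 2044)/(2692 + (29 - 23)**2) = 3019/(2692 + 6**2) = 3019/(2692 + 36) = 3019/2728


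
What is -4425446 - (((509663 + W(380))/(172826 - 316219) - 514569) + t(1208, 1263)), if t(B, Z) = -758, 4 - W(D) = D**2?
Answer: -560683328500/143393 ≈ -3.9101e+6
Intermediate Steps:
W(D) = 4 - D**2
-4425446 - (((509663 + W(380))/(172826 - 316219) - 514569) + t(1208, 1263)) = -4425446 - (((509663 + (4 - 1*380**2))/(172826 - 316219) - 514569) - 758) = -4425446 - (((509663 + (4 - 1*144400))/(-143393) - 514569) - 758) = -4425446 - (((509663 + (4 - 144400))*(-1/143393) - 514569) - 758) = -4425446 - (((509663 - 144396)*(-1/143393) - 514569) - 758) = -4425446 - ((365267*(-1/143393) - 514569) - 758) = -4425446 - ((-365267/143393 - 514569) - 758) = -4425446 - (-73785957884/143393 - 758) = -4425446 - 1*(-73894649778/143393) = -4425446 + 73894649778/143393 = -560683328500/143393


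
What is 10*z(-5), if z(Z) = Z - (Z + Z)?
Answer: 50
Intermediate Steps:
z(Z) = -Z (z(Z) = Z - 2*Z = -Z)
10*z(-5) = 10*(-1*(-5)) = 10*5 = 50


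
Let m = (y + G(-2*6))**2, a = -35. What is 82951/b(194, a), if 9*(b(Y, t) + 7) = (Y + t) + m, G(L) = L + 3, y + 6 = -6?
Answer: 248853/179 ≈ 1390.2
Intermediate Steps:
y = -12 (y = -6 - 6 = -12)
G(L) = 3 + L
m = 441 (m = (-12 + (3 - 2*6))**2 = (-12 + (3 - 12))**2 = (-12 - 9)**2 = (-21)**2 = 441)
b(Y, t) = 42 + Y/9 + t/9 (b(Y, t) = -7 + ((Y + t) + 441)/9 = -7 + (441 + Y + t)/9 = -7 + (49 + Y/9 + t/9) = 42 + Y/9 + t/9)
82951/b(194, a) = 82951/(42 + (1/9)*194 + (1/9)*(-35)) = 82951/(42 + 194/9 - 35/9) = 82951/(179/3) = 82951*(3/179) = 248853/179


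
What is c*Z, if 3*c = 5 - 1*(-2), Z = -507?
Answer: -1183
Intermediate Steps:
c = 7/3 (c = (5 - 1*(-2))/3 = (5 + 2)/3 = (1/3)*7 = 7/3 ≈ 2.3333)
c*Z = (7/3)*(-507) = -1183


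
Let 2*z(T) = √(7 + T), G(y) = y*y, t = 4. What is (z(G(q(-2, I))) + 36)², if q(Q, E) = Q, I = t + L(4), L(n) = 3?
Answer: (72 + √11)²/4 ≈ 1418.1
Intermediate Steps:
I = 7 (I = 4 + 3 = 7)
G(y) = y²
z(T) = √(7 + T)/2
(z(G(q(-2, I))) + 36)² = (√(7 + (-2)²)/2 + 36)² = (√(7 + 4)/2 + 36)² = (√11/2 + 36)² = (36 + √11/2)²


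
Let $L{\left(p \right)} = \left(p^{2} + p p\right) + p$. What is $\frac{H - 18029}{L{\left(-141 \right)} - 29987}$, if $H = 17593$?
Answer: $- \frac{218}{4817} \approx -0.045256$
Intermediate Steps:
$L{\left(p \right)} = p + 2 p^{2}$ ($L{\left(p \right)} = \left(p^{2} + p^{2}\right) + p = 2 p^{2} + p = p + 2 p^{2}$)
$\frac{H - 18029}{L{\left(-141 \right)} - 29987} = \frac{17593 - 18029}{- 141 \left(1 + 2 \left(-141\right)\right) - 29987} = - \frac{436}{- 141 \left(1 - 282\right) - 29987} = - \frac{436}{\left(-141\right) \left(-281\right) - 29987} = - \frac{436}{39621 - 29987} = - \frac{436}{9634} = \left(-436\right) \frac{1}{9634} = - \frac{218}{4817}$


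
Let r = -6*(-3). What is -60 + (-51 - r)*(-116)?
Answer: 7944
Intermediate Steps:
r = 18
-60 + (-51 - r)*(-116) = -60 + (-51 - 1*18)*(-116) = -60 + (-51 - 18)*(-116) = -60 - 69*(-116) = -60 + 8004 = 7944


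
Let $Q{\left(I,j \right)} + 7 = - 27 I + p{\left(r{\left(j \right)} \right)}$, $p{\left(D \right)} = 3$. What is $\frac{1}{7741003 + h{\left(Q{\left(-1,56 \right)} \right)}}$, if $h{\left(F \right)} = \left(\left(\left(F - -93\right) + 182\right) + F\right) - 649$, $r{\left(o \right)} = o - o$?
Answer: $\frac{1}{7740675} \approx 1.2919 \cdot 10^{-7}$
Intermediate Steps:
$r{\left(o \right)} = 0$
$Q{\left(I,j \right)} = -4 - 27 I$ ($Q{\left(I,j \right)} = -7 - \left(-3 + 27 I\right) = -4 - 27 I$)
$h{\left(F \right)} = -374 + 2 F$ ($h{\left(F \right)} = \left(\left(\left(F + 93\right) + 182\right) + F\right) - 649 = \left(\left(\left(93 + F\right) + 182\right) + F\right) - 649 = \left(\left(275 + F\right) + F\right) - 649 = \left(275 + 2 F\right) - 649 = -374 + 2 F$)
$\frac{1}{7741003 + h{\left(Q{\left(-1,56 \right)} \right)}} = \frac{1}{7741003 - \left(374 - 2 \left(-4 - -27\right)\right)} = \frac{1}{7741003 - \left(374 - 2 \left(-4 + 27\right)\right)} = \frac{1}{7741003 + \left(-374 + 2 \cdot 23\right)} = \frac{1}{7741003 + \left(-374 + 46\right)} = \frac{1}{7741003 - 328} = \frac{1}{7740675}$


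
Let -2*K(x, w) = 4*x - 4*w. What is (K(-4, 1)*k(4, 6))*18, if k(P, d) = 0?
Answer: 0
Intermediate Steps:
K(x, w) = -2*x + 2*w (K(x, w) = -(4*x - 4*w)/2 = -(-4*w + 4*x)/2 = -2*x + 2*w)
(K(-4, 1)*k(4, 6))*18 = ((-2*(-4) + 2*1)*0)*18 = ((8 + 2)*0)*18 = (10*0)*18 = 0*18 = 0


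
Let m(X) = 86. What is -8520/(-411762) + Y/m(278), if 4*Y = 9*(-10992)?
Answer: -848580422/2950961 ≈ -287.56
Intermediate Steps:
Y = -24732 (Y = (9*(-10992))/4 = (¼)*(-98928) = -24732)
-8520/(-411762) + Y/m(278) = -8520/(-411762) - 24732/86 = -8520*(-1/411762) - 24732*1/86 = 1420/68627 - 12366/43 = -848580422/2950961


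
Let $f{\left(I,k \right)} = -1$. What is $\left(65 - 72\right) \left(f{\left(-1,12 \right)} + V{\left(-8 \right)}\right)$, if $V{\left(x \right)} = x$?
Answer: $63$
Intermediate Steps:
$\left(65 - 72\right) \left(f{\left(-1,12 \right)} + V{\left(-8 \right)}\right) = \left(65 - 72\right) \left(-1 - 8\right) = \left(65 - 72\right) \left(-9\right) = \left(-7\right) \left(-9\right) = 63$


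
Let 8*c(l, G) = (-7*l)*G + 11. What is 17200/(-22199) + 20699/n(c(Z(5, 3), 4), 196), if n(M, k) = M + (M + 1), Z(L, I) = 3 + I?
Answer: -1840620004/3396447 ≈ -541.92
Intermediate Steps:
c(l, G) = 11/8 - 7*G*l/8 (c(l, G) = ((-7*l)*G + 11)/8 = (-7*G*l + 11)/8 = (11 - 7*G*l)/8 = 11/8 - 7*G*l/8)
n(M, k) = 1 + 2*M (n(M, k) = M + (1 + M) = 1 + 2*M)
17200/(-22199) + 20699/n(c(Z(5, 3), 4), 196) = 17200/(-22199) + 20699/(1 + 2*(11/8 - 7/8*4*(3 + 3))) = 17200*(-1/22199) + 20699/(1 + 2*(11/8 - 7/8*4*6)) = -17200/22199 + 20699/(1 + 2*(11/8 - 21)) = -17200/22199 + 20699/(1 + 2*(-157/8)) = -17200/22199 + 20699/(1 - 157/4) = -17200/22199 + 20699/(-153/4) = -17200/22199 + 20699*(-4/153) = -17200/22199 - 82796/153 = -1840620004/3396447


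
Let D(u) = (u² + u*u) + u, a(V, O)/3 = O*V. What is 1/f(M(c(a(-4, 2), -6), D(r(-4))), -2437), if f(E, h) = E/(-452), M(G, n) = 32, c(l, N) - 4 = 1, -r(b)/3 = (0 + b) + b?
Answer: -113/8 ≈ -14.125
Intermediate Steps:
r(b) = -6*b (r(b) = -3*((0 + b) + b) = -3*(b + b) = -6*b)
a(V, O) = 3*O*V (a(V, O) = 3*(O*V) = 3*O*V)
D(u) = u + 2*u² (D(u) = (u² + u²) + u = 2*u² + u = u + 2*u²)
c(l, N) = 5 (c(l, N) = 4 + 1 = 5)
f(E, h) = -E/452 (f(E, h) = E*(-1/452) = -E/452)
1/f(M(c(a(-4, 2), -6), D(r(-4))), -2437) = 1/(-1/452*32) = 1/(-8/113) = -113/8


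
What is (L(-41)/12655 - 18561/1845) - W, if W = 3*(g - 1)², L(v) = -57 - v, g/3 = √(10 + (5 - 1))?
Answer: -121742506/311313 + 18*√14 ≈ -323.71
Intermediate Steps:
g = 3*√14 (g = 3*√(10 + (5 - 1)) = 3*√(10 + 4) = 3*√14 ≈ 11.225)
W = 3*(-1 + 3*√14)² (W = 3*(3*√14 - 1)² = 3*(-1 + 3*√14)² ≈ 313.65)
(L(-41)/12655 - 18561/1845) - W = ((-57 - 1*(-41))/12655 - 18561/1845) - (381 - 18*√14) = ((-57 + 41)*(1/12655) - 18561*1/1845) + (-381 + 18*√14) = (-16*1/12655 - 6187/615) + (-381 + 18*√14) = (-16/12655 - 6187/615) + (-381 + 18*√14) = -3132253/311313 + (-381 + 18*√14) = -121742506/311313 + 18*√14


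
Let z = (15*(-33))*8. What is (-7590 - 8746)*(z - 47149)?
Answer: 834916624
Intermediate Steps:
z = -3960 (z = -495*8 = -3960)
(-7590 - 8746)*(z - 47149) = (-7590 - 8746)*(-3960 - 47149) = -16336*(-51109) = 834916624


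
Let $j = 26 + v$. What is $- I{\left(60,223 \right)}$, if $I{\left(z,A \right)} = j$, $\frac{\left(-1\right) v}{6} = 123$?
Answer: $712$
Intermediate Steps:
$v = -738$ ($v = \left(-6\right) 123 = -738$)
$j = -712$ ($j = 26 - 738 = -712$)
$I{\left(z,A \right)} = -712$
$- I{\left(60,223 \right)} = \left(-1\right) \left(-712\right) = 712$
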